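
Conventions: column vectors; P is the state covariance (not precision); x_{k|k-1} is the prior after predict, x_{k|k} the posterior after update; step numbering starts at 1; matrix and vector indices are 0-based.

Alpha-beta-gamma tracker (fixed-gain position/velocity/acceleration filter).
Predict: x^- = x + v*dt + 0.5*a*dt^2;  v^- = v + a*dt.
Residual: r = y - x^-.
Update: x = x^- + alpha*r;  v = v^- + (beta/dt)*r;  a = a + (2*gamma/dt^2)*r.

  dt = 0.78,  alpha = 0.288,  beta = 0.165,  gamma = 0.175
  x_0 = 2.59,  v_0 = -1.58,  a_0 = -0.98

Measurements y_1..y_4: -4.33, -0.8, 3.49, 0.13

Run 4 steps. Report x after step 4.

x_post = -5.2399

step 1: x_pred=1.0595  r=-5.3895  x^+=-0.4927  v^+=-3.4845  a^+=-4.0805
step 2: x_pred=-4.4519  r=3.6519  x^+=-3.4001  v^+=-5.8947  a^+=-1.9796
step 3: x_pred=-8.6002  r=12.0902  x^+=-5.1182  v^+=-4.8813  a^+=4.9756
step 4: x_pred=-7.4121  r=7.5421  x^+=-5.2399  v^+=0.5951  a^+=9.3144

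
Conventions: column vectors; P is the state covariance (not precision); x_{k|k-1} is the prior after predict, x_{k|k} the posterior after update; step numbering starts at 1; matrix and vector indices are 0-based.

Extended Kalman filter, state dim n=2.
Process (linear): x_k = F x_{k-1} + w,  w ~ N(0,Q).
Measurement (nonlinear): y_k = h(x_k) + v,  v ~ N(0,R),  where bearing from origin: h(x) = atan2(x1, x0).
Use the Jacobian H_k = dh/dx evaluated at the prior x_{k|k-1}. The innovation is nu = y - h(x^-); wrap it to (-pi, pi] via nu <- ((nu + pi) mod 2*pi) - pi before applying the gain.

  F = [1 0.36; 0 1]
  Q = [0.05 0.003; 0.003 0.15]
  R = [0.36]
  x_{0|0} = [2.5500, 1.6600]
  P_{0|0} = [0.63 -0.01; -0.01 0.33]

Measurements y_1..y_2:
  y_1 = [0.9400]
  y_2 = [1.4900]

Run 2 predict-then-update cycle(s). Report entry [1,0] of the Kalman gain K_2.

K[1,0] = 0.2618

step 1: x^-=[3.1476, 1.6600]  P^-=[0.7156 0.1118; 0.1118 0.4800]  H_jac=[-0.1311 0.2486]  S=[0.3947]  K=[-0.1673; 0.2652]  nu=[0.4547]  x^+=[3.0715, 1.7806]  P^+=[0.7045 0.1293; 0.1293 0.4522]
step 2: x^-=[3.7126, 1.7806]  P^-=[0.9062 0.2951; 0.2951 0.6022]  H_jac=[-0.1050 0.2190]  S=[0.3853]  K=[-0.0793; 0.2618]  nu=[1.0428]  x^+=[3.6299, 2.0536]  P^+=[0.9038 0.3031; 0.3031 0.5758]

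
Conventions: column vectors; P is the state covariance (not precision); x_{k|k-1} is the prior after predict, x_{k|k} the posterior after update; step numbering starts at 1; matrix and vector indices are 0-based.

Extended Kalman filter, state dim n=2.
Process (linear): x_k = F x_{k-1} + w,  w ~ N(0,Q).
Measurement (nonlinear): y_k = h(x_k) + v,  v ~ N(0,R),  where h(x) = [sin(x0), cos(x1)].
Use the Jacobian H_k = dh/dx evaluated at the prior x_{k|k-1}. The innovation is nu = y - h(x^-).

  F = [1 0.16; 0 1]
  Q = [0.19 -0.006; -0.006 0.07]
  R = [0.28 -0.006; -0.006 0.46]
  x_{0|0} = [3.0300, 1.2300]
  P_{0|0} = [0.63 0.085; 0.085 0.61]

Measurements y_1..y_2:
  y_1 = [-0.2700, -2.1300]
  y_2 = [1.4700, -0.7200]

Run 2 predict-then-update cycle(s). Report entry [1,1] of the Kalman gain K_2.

K[1,1] = -0.2893

step 1: x^-=[3.2268, 1.2300]  P^-=[0.8628 0.1766; 0.1766 0.6800]  H_jac=[-0.9964 0.0000; 0.0000 -0.9425]  S=[1.1366 0.1598; 0.1598 1.0640]  K=[-0.7502 -0.0437; -0.0716 -0.5916]  nu=[-0.1849, -2.4642]  x^+=[3.4733, 2.7010]  P^+=[0.2106 0.0166; 0.0166 0.2883]
step 2: x^-=[3.9054, 2.7010]  P^-=[0.4132 0.0567; 0.0567 0.3583]  H_jac=[-0.7222 0.0000; 0.0000 -0.4265]  S=[0.4955 0.0115; 0.0115 0.5252]  K=[-0.6015 -0.0329; -0.0759 -0.2893]  nu=[2.1617, 0.1845]  x^+=[2.5991, 2.4835]  P^+=[0.2329 0.0270; 0.0270 0.3110]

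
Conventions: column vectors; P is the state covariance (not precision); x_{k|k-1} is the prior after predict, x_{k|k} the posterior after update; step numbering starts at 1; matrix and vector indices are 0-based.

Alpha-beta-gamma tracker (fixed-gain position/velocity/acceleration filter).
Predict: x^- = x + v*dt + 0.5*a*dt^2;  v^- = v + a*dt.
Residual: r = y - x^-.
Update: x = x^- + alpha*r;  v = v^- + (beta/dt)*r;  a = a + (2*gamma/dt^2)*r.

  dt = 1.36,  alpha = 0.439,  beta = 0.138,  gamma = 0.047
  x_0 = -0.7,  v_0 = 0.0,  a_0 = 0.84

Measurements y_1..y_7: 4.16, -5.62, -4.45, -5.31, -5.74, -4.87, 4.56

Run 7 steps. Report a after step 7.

a_post = -0.2006

step 1: x_pred=0.0768  r=4.0832  x^+=1.8693  v^+=1.5567  a^+=1.0475
step 2: x_pred=4.9552  r=-10.5752  x^+=0.3127  v^+=1.9083  a^+=0.5101
step 3: x_pred=3.3796  r=-7.8296  x^+=-0.0576  v^+=1.8075  a^+=0.1121
step 4: x_pred=2.5043  r=-7.8143  x^+=-0.9262  v^+=1.1671  a^+=-0.2850
step 5: x_pred=0.3975  r=-6.1375  x^+=-2.2969  v^+=0.1567  a^+=-0.5969
step 6: x_pred=-2.6358  r=-2.2342  x^+=-3.6166  v^+=-0.8818  a^+=-0.7105
step 7: x_pred=-5.4729  r=10.0329  x^+=-1.0684  v^+=-0.8300  a^+=-0.2006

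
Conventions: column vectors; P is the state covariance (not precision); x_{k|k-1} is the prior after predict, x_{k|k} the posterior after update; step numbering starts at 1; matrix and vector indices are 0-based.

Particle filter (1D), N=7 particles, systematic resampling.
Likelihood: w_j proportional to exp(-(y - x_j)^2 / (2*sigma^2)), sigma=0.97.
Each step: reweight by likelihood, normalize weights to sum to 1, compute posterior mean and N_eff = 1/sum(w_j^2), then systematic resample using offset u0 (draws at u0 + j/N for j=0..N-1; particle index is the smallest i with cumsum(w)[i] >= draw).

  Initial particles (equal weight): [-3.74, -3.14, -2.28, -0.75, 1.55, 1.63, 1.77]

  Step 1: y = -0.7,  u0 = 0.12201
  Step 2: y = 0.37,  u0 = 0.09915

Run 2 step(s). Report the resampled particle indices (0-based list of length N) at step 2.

resampled_idx = [1, 2, 3, 3, 4, 5, 6]

step 1: w=[0.0050, 0.0286, 0.1797, 0.6764, 0.0460, 0.0378, 0.0265]  mean=-0.8459  Neff=2.0207  idx=[2, 3, 3, 3, 3, 3, 6]
step 2: w=[0.0081, 0.1744, 0.1744, 0.1744, 0.1744, 0.1744, 0.1199]  mean=-0.4604  Neff=6.0056  idx=[1, 2, 3, 3, 4, 5, 6]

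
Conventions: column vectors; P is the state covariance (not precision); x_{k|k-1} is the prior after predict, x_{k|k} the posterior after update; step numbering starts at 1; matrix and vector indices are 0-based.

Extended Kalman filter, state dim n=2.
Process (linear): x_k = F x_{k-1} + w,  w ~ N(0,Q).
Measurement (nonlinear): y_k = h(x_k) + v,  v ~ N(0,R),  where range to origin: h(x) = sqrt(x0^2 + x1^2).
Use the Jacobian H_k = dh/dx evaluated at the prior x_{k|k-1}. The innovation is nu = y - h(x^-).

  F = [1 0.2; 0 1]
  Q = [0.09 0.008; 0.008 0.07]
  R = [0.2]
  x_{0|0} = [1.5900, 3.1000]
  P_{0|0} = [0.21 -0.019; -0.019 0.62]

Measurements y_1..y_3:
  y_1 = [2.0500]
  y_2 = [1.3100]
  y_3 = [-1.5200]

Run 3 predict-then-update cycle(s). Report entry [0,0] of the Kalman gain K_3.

step 1: x^-=[2.2100, 3.1000]  P^-=[0.3172 0.1130; 0.1130 0.6900]  H_jac=[0.5805 0.8143]  S=[0.8712]  K=[0.3170; 0.7202]  nu=[-1.7571]  x^+=[1.6530, 1.8345]  P^+=[0.2297 -0.0859; -0.0859 0.2381]
step 2: x^-=[2.0200, 1.8345]  P^-=[0.2948 -0.0303; -0.0303 0.3081]  H_jac=[0.7403 0.6723]  S=[0.4707]  K=[0.4205; 0.3925]  nu=[-1.4187]  x^+=[1.4235, 1.2777]  P^+=[0.2116 -0.1079; -0.1079 0.2356]
step 3: x^-=[1.6790, 1.2777]  P^-=[0.2679 -0.0528; -0.0528 0.3056]  H_jac=[0.7958 0.6056]  S=[0.4308]  K=[0.4206; 0.3320]  nu=[-3.6299]  x^+=[0.1524, 0.0725]  P^+=[0.1917 -0.1130; -0.1130 0.2581]

K[0,0] = 0.4206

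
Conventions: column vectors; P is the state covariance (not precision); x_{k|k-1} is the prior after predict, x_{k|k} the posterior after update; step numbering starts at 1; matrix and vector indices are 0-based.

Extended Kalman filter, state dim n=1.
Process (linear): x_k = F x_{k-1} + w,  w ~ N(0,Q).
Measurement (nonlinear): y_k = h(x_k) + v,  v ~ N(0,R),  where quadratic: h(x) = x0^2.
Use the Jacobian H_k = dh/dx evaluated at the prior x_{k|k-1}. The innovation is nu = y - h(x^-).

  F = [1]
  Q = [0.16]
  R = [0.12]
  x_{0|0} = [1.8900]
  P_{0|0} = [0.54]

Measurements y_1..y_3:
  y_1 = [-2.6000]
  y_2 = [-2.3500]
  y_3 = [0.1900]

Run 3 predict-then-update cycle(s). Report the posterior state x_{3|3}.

x_post = [-0.6505]

step 1: x^-=[1.8900]  P^-=[0.7000]  H_jac=[3.7800]  S=[10.1219]  K=[0.2614]  nu=[-6.1721]  x^+=[0.2765]  P^+=[0.0083]
step 2: x^-=[0.2765]  P^-=[0.1683]  H_jac=[0.5531]  S=[0.1715]  K=[0.5428]  nu=[-2.4265]  x^+=[-1.0406]  P^+=[0.1178]
step 3: x^-=[-1.0406]  P^-=[0.2778]  H_jac=[-2.0811]  S=[1.3231]  K=[-0.4369]  nu=[-0.8928]  x^+=[-0.6505]  P^+=[0.0252]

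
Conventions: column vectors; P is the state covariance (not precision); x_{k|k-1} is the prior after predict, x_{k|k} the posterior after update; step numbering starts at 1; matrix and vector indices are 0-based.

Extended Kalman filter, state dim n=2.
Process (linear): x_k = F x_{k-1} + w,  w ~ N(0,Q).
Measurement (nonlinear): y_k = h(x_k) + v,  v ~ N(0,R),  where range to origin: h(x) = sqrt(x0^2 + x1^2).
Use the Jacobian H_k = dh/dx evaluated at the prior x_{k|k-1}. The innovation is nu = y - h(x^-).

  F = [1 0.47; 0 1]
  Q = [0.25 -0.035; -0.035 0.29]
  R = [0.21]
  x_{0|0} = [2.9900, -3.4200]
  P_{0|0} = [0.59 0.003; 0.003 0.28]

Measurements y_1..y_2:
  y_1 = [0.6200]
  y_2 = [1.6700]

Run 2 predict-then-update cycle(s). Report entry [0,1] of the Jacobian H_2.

step 1: x^-=[1.3826, -3.4200]  P^-=[0.9047 0.0996; 0.0996 0.5700]  H_jac=[0.3748 -0.9271]  S=[0.7578]  K=[0.3256; -0.6481]  nu=[-3.0689]  x^+=[0.3834, -1.4311]  P^+=[0.8243 0.2595; 0.2595 0.2517]
step 2: x^-=[-0.2892, -1.4311]  P^-=[1.3739 0.3428; 0.3428 0.5417]  H_jac=[-0.1981 -0.9802]  S=[0.9175]  K=[-0.6629; -0.6527]  nu=[0.2100]  x^+=[-0.4284, -1.5681]  P^+=[0.9707 -0.0542; -0.0542 0.1508]

H_jac[0,1] = -0.9802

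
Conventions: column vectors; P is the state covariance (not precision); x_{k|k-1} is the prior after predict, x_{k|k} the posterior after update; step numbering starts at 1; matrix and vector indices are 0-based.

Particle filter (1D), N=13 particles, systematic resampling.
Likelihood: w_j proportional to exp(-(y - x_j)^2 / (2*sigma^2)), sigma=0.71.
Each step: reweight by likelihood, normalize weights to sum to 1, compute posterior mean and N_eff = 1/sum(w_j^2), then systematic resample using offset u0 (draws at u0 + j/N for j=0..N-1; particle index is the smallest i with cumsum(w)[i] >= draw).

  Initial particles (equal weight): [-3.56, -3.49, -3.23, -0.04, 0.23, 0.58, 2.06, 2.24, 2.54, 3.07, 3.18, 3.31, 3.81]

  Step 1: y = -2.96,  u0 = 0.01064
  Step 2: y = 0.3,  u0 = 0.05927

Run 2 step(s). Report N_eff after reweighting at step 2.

step 1: w=[0.2931, 0.3171, 0.3897, 0.0001, 0.0000, 0.0000, 0.0000, 0.0000, 0.0000, 0.0000, 0.0000, 0.0000, 0.0000]  mean=-3.4088  Neff=2.9558  idx=[0, 0, 0, 0, 1, 1, 1, 1, 2, 2, 2, 2, 2]
step 2: w=[0.0149, 0.0149, 0.0149, 0.0149, 0.0254, 0.0254, 0.0254, 0.0254, 0.1677, 0.1677, 0.1677, 0.1677, 0.1677]  mean=-3.2761  Neff=6.9373  idx=[3, 7, 8, 8, 9, 9, 10, 10, 11, 11, 11, 12, 12]

N_eff = 6.9373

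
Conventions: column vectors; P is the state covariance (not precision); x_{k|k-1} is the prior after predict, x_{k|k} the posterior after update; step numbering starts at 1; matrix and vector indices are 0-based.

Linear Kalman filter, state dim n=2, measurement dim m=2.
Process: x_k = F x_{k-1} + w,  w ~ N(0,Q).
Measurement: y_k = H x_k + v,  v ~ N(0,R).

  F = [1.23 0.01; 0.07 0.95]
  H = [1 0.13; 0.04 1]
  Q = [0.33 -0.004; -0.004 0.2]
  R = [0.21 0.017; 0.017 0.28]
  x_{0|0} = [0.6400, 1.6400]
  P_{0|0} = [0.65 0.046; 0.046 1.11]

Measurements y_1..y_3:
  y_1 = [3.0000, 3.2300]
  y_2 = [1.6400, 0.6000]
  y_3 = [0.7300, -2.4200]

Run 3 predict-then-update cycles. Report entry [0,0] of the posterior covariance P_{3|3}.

step 1: x^-=[0.8036, 1.6028]  P^-=[1.3146 0.1163; 0.1163 1.2111]  S=[1.5753 0.3439; 0.3439 1.5025]  K=[0.8627 -0.0851; -0.0030 0.8098]  nu=[1.9880, 1.5951]  x^+=[2.3829, 2.8885]  P^+=[0.1819 -0.0164; -0.0164 0.2274]
step 2: x^-=[2.9599, 2.9109]  P^-=[0.6047 -0.0054; -0.0054 0.4039]  S=[0.8202 0.0883; 0.0883 0.6844]  K=[0.7439 -0.0685; -0.0061 0.5906]  nu=[-1.6983, -2.4293]  x^+=[1.8629, 1.4866]  P^+=[0.1567 -0.0128; -0.0128 0.1658]
step 3: x^-=[2.3063, 1.5426]  P^-=[0.5668 -0.0039; -0.0039 0.3487]  S=[0.7817 0.0811; 0.0811 0.6293]  K=[0.7311 -0.0644; -0.0045 0.5544]  nu=[-1.7768, -4.0549]  x^+=[1.2682, -0.6975]  P^+=[0.1540 -0.0118; -0.0118 0.1556]

P_post[0,0] = 0.1540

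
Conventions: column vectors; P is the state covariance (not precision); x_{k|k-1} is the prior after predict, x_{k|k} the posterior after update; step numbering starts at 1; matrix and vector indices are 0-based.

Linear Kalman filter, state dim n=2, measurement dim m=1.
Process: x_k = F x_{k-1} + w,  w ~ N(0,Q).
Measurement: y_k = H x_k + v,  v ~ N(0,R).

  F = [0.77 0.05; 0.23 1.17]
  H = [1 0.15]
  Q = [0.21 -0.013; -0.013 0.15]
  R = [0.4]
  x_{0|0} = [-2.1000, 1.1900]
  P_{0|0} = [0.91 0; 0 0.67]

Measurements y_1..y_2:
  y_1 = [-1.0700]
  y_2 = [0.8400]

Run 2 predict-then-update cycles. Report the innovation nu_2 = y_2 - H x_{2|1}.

step 1: x^-=[-1.5575, 0.9093]  P^-=[0.7512 0.1874; 0.1874 1.1153]  S=[1.2325]  K=[0.6323; 0.2877]  nu=[0.3511]  x^+=[-1.3355, 1.0103]  P^+=[0.2585 -0.0369; -0.0369 1.0133]
step 2: x^-=[-0.9778, 0.8749]  P^-=[0.3629 0.0584; 0.0584 1.5309]  S=[0.8149]  K=[0.4561; 0.3534]  nu=[1.6866]  x^+=[-0.2085, 1.4710]  P^+=[0.1934 -0.0730; -0.0730 1.4291]

innov = [1.6866]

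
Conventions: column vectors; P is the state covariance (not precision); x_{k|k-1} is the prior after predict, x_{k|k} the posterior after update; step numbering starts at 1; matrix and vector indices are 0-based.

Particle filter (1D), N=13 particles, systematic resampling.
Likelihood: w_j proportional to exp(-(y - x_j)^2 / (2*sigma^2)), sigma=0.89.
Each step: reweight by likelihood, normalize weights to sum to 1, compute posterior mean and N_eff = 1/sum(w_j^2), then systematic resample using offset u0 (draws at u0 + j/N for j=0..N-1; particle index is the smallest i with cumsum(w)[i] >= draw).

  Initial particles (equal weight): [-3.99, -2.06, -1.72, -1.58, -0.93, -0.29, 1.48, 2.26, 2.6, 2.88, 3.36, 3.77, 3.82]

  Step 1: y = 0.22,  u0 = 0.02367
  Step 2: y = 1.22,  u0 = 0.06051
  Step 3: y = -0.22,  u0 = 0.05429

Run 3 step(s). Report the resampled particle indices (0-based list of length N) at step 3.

step 1: w=[0.0000, 0.0186, 0.0459, 0.0639, 0.2144, 0.4193, 0.1814, 0.0357, 0.0138, 0.0057, 0.0010, 0.0002, 0.0001]  mean=-0.1333  Neff=3.8066  idx=[2, 3, 4, 4, 4, 5, 5, 5, 5, 5, 6, 6, 7]
step 2: w=[0.0011, 0.0019, 0.0143, 0.0143, 0.0143, 0.0627, 0.0627, 0.0627, 0.0627, 0.0627, 0.2535, 0.2535, 0.1336]  mean=0.9165  Neff=6.0018  idx=[5, 6, 7, 8, 10, 10, 10, 10, 11, 11, 11, 12, 12]
step 3: w=[0.1933, 0.1933, 0.1933, 0.1933, 0.0313, 0.0313, 0.0313, 0.0313, 0.0313, 0.0313, 0.0313, 0.0040, 0.0040]  mean=0.1179  Neff=6.3984  idx=[0, 0, 1, 1, 1, 2, 2, 3, 3, 3, 5, 8, 10]

resampled_idx = [0, 0, 1, 1, 1, 2, 2, 3, 3, 3, 5, 8, 10]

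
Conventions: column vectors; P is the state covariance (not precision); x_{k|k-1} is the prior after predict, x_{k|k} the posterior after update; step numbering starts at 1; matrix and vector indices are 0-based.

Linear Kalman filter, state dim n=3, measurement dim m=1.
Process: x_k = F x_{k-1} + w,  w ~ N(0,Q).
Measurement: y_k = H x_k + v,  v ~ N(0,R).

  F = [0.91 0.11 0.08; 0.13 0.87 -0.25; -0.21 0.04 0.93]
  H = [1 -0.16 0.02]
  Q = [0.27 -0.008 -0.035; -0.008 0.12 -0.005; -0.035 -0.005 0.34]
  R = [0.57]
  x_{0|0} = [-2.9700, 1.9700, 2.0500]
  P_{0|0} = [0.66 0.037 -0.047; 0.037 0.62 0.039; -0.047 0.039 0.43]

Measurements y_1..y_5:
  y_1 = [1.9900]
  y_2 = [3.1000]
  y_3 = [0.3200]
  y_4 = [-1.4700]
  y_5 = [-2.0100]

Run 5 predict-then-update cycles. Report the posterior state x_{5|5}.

step 1: x^-=[-2.3220, 0.8153, 2.6090]  P^-=[0.8281 0.1625 -0.1608; 0.1625 0.6218 -0.0850; -0.1608 -0.0850 0.7626]  S=[1.3564]  K=[0.5889; 0.0452; -0.0973]  nu=[4.3903]  x^+=[0.2636, 1.0137, 2.1820]  P^+=[0.3576 0.1264 -0.0831; 0.1264 0.6190 -0.0790; -0.0831 -0.0790 0.7498]
step 2: x^-=[0.5260, 0.3707, 2.0144]  P^-=[0.5902 0.1951 -0.1204; 0.1951 0.7098 -0.2675; -0.1204 -0.2675 1.0297]  S=[1.1133]  K=[0.5000; 0.0684; -0.0512]  nu=[2.5931]  x^+=[1.8224, 0.5482, 1.8816]  P^+=[0.3119 0.1570 -0.0919; 0.1570 0.7046 -0.2636; -0.0919 -0.2636 1.0268]
step 3: x^-=[1.8692, 0.2434, 1.3892]  P^-=[0.5568 0.2112 -0.1171; 0.2112 0.8789 -0.4822; -0.1171 -0.4822 1.2566]  S=[1.0807]  K=[0.4818; 0.0564; -0.0137]  nu=[-1.5380]  x^+=[1.1281, 0.1567, 1.4102]  P^+=[0.3059 0.1818 -0.1099; 0.1818 0.8755 -0.4814; -0.1099 -0.4814 1.2564]
step 4: x^-=[1.1567, -0.0696, 1.0808]  P^-=[0.5539 0.2370 -0.1357; 0.2370 1.1240 -0.7110; -0.1357 -0.7110 1.4456]  S=[1.0765]  K=[0.4768; 0.0399; 0.0065]  nu=[-2.6594]  x^+=[-0.1113, -0.1757, 1.0636]  P^+=[0.3092 0.2165 -0.1390; 0.2165 1.1223 -0.7113; -0.1390 -0.7113 1.4456]
step 5: x^-=[-0.0355, -0.4332, 1.0055]  P^-=[0.5595 0.2818 -0.1691; 0.2818 1.4325 -0.9414; -0.1691 -0.9414 1.6035]  S=[1.0758]  K=[0.4750; 0.0314; 0.0127]  nu=[-2.0639]  x^+=[-1.0158, -0.4981, 0.9794]  P^+=[0.3168 0.2658 -0.1755; 0.2658 1.4314 -0.9418; -0.1755 -0.9418 1.6033]

x_post = [-1.0158, -0.4981, 0.9794]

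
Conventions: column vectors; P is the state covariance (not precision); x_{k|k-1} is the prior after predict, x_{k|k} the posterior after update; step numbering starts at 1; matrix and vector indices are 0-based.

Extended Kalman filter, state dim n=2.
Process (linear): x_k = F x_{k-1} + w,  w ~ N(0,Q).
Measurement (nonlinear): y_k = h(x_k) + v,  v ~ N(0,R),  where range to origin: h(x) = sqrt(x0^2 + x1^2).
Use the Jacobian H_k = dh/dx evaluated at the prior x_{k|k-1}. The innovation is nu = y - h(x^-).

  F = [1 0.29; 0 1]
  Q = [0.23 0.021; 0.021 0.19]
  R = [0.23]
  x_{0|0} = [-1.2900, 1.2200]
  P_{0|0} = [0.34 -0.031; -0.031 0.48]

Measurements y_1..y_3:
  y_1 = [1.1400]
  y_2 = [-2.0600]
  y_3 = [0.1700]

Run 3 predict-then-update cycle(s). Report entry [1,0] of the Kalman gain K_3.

K[1,0] = -0.5476

step 1: x^-=[-0.9362, 1.2200]  P^-=[0.5924 0.1292; 0.1292 0.6700]  H_jac=[-0.6088 0.7933]  S=[0.7464]  K=[-0.3458; 0.6067]  nu=[-0.3978]  x^+=[-0.7986, 0.9786]  P^+=[0.5031 0.2858; 0.2858 0.3952]
step 2: x^-=[-0.5148, 0.9786]  P^-=[0.9321 0.4214; 0.4214 0.5852]  H_jac=[-0.4656 0.8850]  S=[0.5431]  K=[-0.1123; 0.5924]  nu=[-3.1658]  x^+=[-0.1593, -0.8966]  P^+=[0.9253 0.4576; 0.4576 0.3946]
step 3: x^-=[-0.4193, -0.8966]  P^-=[1.4539 0.5930; 0.5930 0.5846]  H_jac=[-0.4236 -0.9058]  S=[1.4258]  K=[-0.8087; -0.5476]  nu=[-0.8199]  x^+=[0.2437, -0.4477]  P^+=[0.5213 -0.0385; -0.0385 0.1570]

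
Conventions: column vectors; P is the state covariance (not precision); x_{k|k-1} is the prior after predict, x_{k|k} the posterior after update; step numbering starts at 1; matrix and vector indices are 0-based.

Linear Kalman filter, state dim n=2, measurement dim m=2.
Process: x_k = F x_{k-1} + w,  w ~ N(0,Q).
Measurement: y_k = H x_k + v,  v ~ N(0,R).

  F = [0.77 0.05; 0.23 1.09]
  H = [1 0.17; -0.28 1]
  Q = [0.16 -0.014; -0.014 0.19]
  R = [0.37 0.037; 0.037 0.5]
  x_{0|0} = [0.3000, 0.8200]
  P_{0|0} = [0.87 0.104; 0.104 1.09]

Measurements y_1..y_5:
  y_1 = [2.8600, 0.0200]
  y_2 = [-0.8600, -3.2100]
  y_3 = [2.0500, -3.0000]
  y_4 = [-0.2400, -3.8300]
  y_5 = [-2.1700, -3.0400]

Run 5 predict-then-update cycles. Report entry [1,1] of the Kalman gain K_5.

K[1,1] = 0.4844

step 1: x^-=[0.2720, 0.9628]  P^-=[0.6866 0.2880; 0.2880 1.5832]  S=[1.2002 0.3882; 0.3882 1.9758]  K=[0.6377 -0.0768; 0.2330 0.7147]  nu=[2.4243, -0.8666]  x^+=[1.8845, 0.9083]  P^+=[0.2249 0.0482; 0.0482 0.3795]
step 2: x^-=[1.4965, 1.4235]  P^-=[0.2980 0.0875; 0.0875 0.6769]  S=[0.7173 0.1519; 0.1519 1.1513]  K=[0.4480 -0.0556; 0.1670 0.5446]  nu=[-2.5985, -4.2145]  x^+=[0.5668, -1.3058]  P^+=[0.1581 0.0330; 0.0330 0.2877]
step 3: x^-=[0.3712, -1.2930]  P^-=[0.2570 0.0578; 0.0578 0.5568]  S=[0.6627 0.1147; 0.1147 1.0446]  K=[0.4128 -0.0589; 0.1431 0.5018]  nu=[1.8986, -1.6031]  x^+=[1.2494, -1.8257]  P^+=[0.1460 0.0267; 0.0267 0.2637]
step 4: x^-=[0.8707, -1.7026]  P^-=[0.2493 0.0489; 0.0489 0.5244]  S=[0.6511 0.1030; 0.1030 1.0165]  K=[0.4054 -0.0616; 0.1348 0.4887]  nu=[-0.8213, -1.8836]  x^+=[0.6538, -2.7339]  P^+=[0.1436 0.0244; 0.0244 0.2562]
step 5: x^-=[0.3667, -2.8296]  P^-=[0.2476 0.0462; 0.0462 0.5142]  S=[0.6482 0.0990; 0.0990 1.0078]  K=[0.4037 -0.0627; 0.1321 0.4844]  nu=[-2.0557, -0.1077]  x^+=[-0.4565, -3.1532]  P^+=[0.1430 0.0236; 0.0236 0.2537]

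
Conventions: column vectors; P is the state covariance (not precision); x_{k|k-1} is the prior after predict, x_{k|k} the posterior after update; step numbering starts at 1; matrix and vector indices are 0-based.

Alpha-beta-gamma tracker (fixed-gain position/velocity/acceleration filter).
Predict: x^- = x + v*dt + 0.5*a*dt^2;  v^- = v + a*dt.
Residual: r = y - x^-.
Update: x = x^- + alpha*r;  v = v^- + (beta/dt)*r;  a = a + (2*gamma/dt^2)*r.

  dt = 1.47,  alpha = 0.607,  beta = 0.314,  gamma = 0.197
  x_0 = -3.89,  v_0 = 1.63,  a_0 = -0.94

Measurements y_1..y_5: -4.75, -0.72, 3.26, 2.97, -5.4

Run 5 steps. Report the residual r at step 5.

step 1: x_pred=-2.5095  r=-2.2405  x^+=-3.8695  v^+=-0.2304  a^+=-1.3485
step 2: x_pred=-5.6651  r=4.9451  x^+=-2.6634  v^+=-1.1564  a^+=-0.4469
step 3: x_pred=-4.8461  r=8.1061  x^+=0.0743  v^+=-0.0817  a^+=1.0311
step 4: x_pred=1.0682  r=1.9018  x^+=2.2226  v^+=1.8403  a^+=1.3779
step 5: x_pred=6.4166  r=-11.8166  x^+=-0.7561  v^+=1.3417  a^+=-0.7766

resid = -11.8166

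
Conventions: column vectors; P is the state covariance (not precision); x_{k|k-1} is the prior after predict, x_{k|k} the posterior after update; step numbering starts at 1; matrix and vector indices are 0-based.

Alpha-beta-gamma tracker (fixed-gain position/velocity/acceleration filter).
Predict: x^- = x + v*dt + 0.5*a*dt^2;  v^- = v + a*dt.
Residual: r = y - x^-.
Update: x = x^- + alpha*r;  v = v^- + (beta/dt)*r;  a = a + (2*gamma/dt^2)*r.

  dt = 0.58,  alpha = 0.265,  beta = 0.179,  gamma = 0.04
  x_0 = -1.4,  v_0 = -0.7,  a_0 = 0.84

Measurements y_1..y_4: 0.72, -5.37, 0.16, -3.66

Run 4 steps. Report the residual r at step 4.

step 1: x_pred=-1.6647  r=2.3847  x^+=-1.0328  v^+=0.5232  a^+=1.4071
step 2: x_pred=-0.4926  r=-4.8774  x^+=-1.7851  v^+=-0.1660  a^+=0.2472
step 3: x_pred=-1.8398  r=1.9998  x^+=-1.3099  v^+=0.5946  a^+=0.7228
step 4: x_pred=-0.8434  r=-2.8166  x^+=-1.5898  v^+=0.1446  a^+=0.0530

resid = -2.8166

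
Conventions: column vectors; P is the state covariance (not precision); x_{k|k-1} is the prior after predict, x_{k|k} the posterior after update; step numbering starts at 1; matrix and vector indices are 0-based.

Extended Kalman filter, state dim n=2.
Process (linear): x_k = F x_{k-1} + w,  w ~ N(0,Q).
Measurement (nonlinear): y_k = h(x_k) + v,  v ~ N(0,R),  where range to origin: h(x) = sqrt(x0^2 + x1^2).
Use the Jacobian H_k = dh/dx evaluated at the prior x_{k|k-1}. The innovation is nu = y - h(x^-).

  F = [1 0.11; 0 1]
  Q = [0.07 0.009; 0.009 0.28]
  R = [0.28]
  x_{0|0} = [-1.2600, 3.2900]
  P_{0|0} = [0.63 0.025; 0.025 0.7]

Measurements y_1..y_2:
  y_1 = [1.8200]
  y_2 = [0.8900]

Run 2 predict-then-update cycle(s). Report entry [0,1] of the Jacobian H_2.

step 1: x^-=[-0.8981, 3.2900]  P^-=[0.7140 0.1110; 0.1110 0.9800]  H_jac=[-0.2633 0.9647]  S=[1.1852]  K=[-0.0683; 0.7730]  nu=[-1.5904]  x^+=[-0.7895, 2.0606]  P^+=[0.7084 0.1736; 0.1736 0.2718]
step 2: x^-=[-0.5628, 2.0606]  P^-=[0.8199 0.2125; 0.2125 0.5518]  H_jac=[-0.2635 0.9647]  S=[0.7424]  K=[-0.0149; 0.6416]  nu=[-1.2460]  x^+=[-0.5442, 1.2611]  P^+=[0.8198 0.2196; 0.2196 0.2462]

H_jac[0,1] = 0.9647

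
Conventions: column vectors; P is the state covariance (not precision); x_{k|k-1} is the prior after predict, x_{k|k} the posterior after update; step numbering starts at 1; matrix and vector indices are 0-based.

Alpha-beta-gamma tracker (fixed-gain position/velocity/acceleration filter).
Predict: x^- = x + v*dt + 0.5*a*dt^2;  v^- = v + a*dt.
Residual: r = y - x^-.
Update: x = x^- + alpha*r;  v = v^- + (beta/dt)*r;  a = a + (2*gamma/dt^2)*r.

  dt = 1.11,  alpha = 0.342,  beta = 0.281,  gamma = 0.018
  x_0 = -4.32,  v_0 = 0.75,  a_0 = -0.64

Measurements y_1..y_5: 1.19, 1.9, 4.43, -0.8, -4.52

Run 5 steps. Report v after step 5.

v_post = -2.1062

step 1: x_pred=-3.8818  r=5.0718  x^+=-2.1472  v^+=1.3235  a^+=-0.4918
step 2: x_pred=-0.9811  r=2.8811  x^+=0.0042  v^+=1.5070  a^+=-0.4076
step 3: x_pred=1.4259  r=3.0041  x^+=2.4533  v^+=1.8150  a^+=-0.3199
step 4: x_pred=4.2709  r=-5.0709  x^+=2.5367  v^+=0.1763  a^+=-0.4680
step 5: x_pred=2.4440  r=-6.9640  x^+=0.0623  v^+=-2.1062  a^+=-0.6715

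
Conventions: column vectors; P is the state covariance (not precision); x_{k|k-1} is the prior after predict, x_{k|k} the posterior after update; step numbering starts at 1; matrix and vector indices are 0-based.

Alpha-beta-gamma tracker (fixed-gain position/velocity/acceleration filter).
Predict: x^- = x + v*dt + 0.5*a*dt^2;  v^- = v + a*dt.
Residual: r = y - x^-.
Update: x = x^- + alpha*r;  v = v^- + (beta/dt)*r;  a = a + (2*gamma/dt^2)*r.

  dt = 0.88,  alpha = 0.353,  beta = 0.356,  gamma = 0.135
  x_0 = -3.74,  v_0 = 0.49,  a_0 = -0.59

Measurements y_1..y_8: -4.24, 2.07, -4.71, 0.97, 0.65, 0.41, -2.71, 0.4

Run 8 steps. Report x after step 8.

x_post = -0.8614

step 1: x_pred=-3.5372  r=-0.7028  x^+=-3.7853  v^+=-0.3135  a^+=-0.8350
step 2: x_pred=-4.3845  r=6.4545  x^+=-2.1061  v^+=1.5628  a^+=1.4154
step 3: x_pred=-0.1827  r=-4.5273  x^+=-1.7809  v^+=0.9769  a^+=-0.1631
step 4: x_pred=-0.9843  r=1.9543  x^+=-0.2945  v^+=1.6240  a^+=0.5183
step 5: x_pred=1.3354  r=-0.6854  x^+=1.0934  v^+=1.8029  a^+=0.2794
step 6: x_pred=2.7881  r=-2.3781  x^+=1.9487  v^+=1.0867  a^+=-0.5498
step 7: x_pred=2.6920  r=-5.4020  x^+=0.7851  v^+=-1.5825  a^+=-2.4332
step 8: x_pred=-1.5497  r=1.9497  x^+=-0.8614  v^+=-2.9351  a^+=-1.7535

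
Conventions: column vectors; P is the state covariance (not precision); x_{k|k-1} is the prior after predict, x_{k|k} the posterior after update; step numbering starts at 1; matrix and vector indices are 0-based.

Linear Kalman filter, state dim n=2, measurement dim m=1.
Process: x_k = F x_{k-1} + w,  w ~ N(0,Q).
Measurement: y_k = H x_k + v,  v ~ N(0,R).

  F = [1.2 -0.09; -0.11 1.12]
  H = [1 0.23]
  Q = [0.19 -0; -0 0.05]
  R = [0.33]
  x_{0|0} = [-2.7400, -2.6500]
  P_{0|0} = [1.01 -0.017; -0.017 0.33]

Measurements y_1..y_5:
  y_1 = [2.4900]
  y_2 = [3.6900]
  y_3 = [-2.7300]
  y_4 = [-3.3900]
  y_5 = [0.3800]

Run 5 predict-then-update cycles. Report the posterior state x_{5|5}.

x_post = [0.3675, -3.9674]

step 1: x^-=[-3.0495, -2.6666]  P^-=[1.6507 -0.1896; -0.1896 0.4804]  S=[1.9189]  K=[0.8375; -0.0412]  nu=[6.1528]  x^+=[2.1036, -2.9203]  P^+=[0.3047 -0.1233; -0.1233 0.4771]
step 2: x^-=[2.7871, -3.5021]  P^-=[0.6593 -0.2553; -0.2553 0.6826]  S=[0.9080]  K=[0.6615; -0.1083]  nu=[1.7084]  x^+=[3.9171, -3.6871]  P^+=[0.2620 -0.1903; -0.1903 0.6719]
step 3: x^-=[5.0324, -4.5604]  P^-=[0.6139 -0.3599; -0.3599 0.9429]  S=[0.8282]  K=[0.6413; -0.1727]  nu=[-6.7135]  x^+=[0.7272, -3.4008]  P^+=[0.2733 -0.2682; -0.2682 0.9182]
step 4: x^-=[1.1787, -3.8888]  P^-=[0.6489 -0.4917; -0.4917 1.2712]  S=[0.8200]  K=[0.6535; -0.2431]  nu=[-3.6743]  x^+=[-1.2223, -2.9955]  P^+=[0.2988 -0.3614; -0.3614 1.2227]
step 5: x^-=[-1.1972, -3.2205]  P^-=[0.7082 -0.6521; -0.6521 1.6764]  S=[0.8270]  K=[0.6751; -0.3222]  nu=[2.3179]  x^+=[0.3675, -3.9674]  P^+=[0.3314 -0.4722; -0.4722 1.5905]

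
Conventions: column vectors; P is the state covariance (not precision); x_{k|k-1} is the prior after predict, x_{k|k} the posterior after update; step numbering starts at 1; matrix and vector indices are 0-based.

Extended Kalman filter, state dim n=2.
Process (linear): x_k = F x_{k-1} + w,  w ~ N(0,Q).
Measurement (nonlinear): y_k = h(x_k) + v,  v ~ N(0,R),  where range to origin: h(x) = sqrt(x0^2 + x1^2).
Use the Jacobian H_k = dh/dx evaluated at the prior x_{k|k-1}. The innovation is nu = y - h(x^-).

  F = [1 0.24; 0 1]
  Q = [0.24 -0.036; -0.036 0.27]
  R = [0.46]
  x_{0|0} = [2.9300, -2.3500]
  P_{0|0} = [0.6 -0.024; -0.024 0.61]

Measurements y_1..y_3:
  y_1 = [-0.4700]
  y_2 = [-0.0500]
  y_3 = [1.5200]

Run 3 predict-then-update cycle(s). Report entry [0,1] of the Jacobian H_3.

step 1: x^-=[2.3660, -2.3500]  P^-=[0.8636 0.0864; 0.0864 0.8800]  H_jac=[0.7095 -0.7047]  S=[1.2454]  K=[0.4431; -0.4487]  nu=[-3.8047]  x^+=[0.6800, -0.6427]  P^+=[0.6191 0.3340; 0.3340 0.6292]
step 2: x^-=[0.5258, -0.6427]  P^-=[1.0557 0.4491; 0.4491 0.8992]  H_jac=[0.6332 -0.7740]  S=[0.9818]  K=[0.3268; -0.4193]  nu=[-0.8803]  x^+=[0.2380, -0.2736]  P^+=[0.9508 0.5836; 0.5836 0.7266]
step 3: x^-=[0.1724, -0.2736]  P^-=[1.5128 0.7220; 0.7220 0.9966]  H_jac=[0.5331 -0.8460]  S=[0.9520]  K=[0.2056; -0.4813]  nu=[1.1967]  x^+=[0.4184, -0.8496]  P^+=[1.4725 0.8162; 0.8162 0.7761]

H_jac[0,1] = -0.8460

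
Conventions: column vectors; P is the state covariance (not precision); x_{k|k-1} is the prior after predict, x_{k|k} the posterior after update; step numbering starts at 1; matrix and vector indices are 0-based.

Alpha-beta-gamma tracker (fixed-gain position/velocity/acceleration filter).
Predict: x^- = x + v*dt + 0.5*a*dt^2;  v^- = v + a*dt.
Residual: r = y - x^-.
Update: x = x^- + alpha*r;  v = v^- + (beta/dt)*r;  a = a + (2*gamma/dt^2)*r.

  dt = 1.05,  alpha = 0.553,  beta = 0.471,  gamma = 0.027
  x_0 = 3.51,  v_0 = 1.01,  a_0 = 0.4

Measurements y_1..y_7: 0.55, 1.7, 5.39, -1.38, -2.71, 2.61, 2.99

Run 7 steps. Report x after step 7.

step 1: x_pred=4.7910  r=-4.2410  x^+=2.4457  v^+=-0.4724  a^+=0.1923
step 2: x_pred=2.0557  r=-0.3557  x^+=1.8590  v^+=-0.4301  a^+=0.1749
step 3: x_pred=1.5038  r=3.8862  x^+=3.6529  v^+=1.4968  a^+=0.3652
step 4: x_pred=5.4258  r=-6.8058  x^+=1.6622  v^+=-1.1727  a^+=0.0319
step 5: x_pred=0.4485  r=-3.1585  x^+=-1.2982  v^+=-2.5560  a^+=-0.1228
step 6: x_pred=-4.0497  r=6.6597  x^+=-0.3669  v^+=0.3024  a^+=0.2033
step 7: x_pred=0.0627  r=2.9273  x^+=1.6815  v^+=1.8290  a^+=0.3467

x_post = 1.6815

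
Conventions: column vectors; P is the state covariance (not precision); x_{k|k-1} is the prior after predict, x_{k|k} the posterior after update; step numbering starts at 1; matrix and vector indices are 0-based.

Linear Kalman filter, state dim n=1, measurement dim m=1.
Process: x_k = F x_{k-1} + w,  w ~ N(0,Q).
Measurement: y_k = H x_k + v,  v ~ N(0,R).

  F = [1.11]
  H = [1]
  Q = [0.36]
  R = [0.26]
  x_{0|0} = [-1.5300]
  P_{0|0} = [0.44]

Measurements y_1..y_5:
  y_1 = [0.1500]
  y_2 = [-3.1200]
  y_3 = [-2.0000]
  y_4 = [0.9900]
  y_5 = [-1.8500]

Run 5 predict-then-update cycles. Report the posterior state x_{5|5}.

x_post = [-1.2978]

step 1: x^-=[-1.6983]  P^-=[0.9021]  S=[1.1621]  K=[0.7763]  nu=[1.8483]  x^+=[-0.2635]  P^+=[0.2018]
step 2: x^-=[-0.2925]  P^-=[0.6087]  S=[0.8687]  K=[0.7007]  nu=[-2.8275]  x^+=[-2.2737]  P^+=[0.1822]
step 3: x^-=[-2.5238]  P^-=[0.5845]  S=[0.8445]  K=[0.6921]  nu=[0.5238]  x^+=[-2.1613]  P^+=[0.1799]
step 4: x^-=[-2.3990]  P^-=[0.5817]  S=[0.8417]  K=[0.6911]  nu=[3.3890]  x^+=[-0.0568]  P^+=[0.1797]
step 5: x^-=[-0.0631]  P^-=[0.5814]  S=[0.8414]  K=[0.6910]  nu=[-1.7869]  x^+=[-1.2978]  P^+=[0.1797]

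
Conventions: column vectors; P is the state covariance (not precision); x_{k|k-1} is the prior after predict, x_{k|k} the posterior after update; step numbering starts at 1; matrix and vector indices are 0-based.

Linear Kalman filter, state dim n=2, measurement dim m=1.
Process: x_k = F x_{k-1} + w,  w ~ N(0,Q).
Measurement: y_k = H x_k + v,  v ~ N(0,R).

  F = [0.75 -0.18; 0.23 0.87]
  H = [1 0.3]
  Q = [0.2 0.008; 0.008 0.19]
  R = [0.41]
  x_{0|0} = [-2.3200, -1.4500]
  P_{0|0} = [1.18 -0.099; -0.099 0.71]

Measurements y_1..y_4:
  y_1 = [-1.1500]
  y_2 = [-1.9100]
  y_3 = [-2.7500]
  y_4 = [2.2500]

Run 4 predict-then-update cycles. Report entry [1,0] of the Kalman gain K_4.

step 1: x^-=[-1.4790, -1.7951]  P^-=[0.9135 0.0399; 0.0399 0.7502]  S=[1.4149]  K=[0.6541; 0.1872]  nu=[0.8675]  x^+=[-0.9116, -1.6327]  P^+=[0.3082 -0.1334; -0.1334 0.7006]
step 2: x^-=[-0.3898, -1.6301]  P^-=[0.4321 -0.1301; -0.1301 0.6832]  S=[0.8255]  K=[0.4761; 0.0907]  nu=[-1.0312]  x^+=[-0.8808, -1.7236]  P^+=[0.2449 -0.1657; -0.1657 0.6764]
step 3: x^-=[-0.3503, -1.7021]  P^-=[0.4044 -0.1570; -0.1570 0.6486]  S=[0.7786]  K=[0.4589; 0.0483]  nu=[-1.8890]  x^+=[-1.2173, -1.7934]  P^+=[0.2404 -0.1742; -0.1742 0.6468]
step 4: x^-=[-0.5902, -1.8402]  P^-=[0.4032 -0.1583; -0.1583 0.6225]  S=[0.7743]  K=[0.4595; 0.0368]  nu=[3.3922]  x^+=[0.9684, -1.7155]  P^+=[0.2398 -0.1714; -0.1714 0.6215]

K[1,0] = 0.0368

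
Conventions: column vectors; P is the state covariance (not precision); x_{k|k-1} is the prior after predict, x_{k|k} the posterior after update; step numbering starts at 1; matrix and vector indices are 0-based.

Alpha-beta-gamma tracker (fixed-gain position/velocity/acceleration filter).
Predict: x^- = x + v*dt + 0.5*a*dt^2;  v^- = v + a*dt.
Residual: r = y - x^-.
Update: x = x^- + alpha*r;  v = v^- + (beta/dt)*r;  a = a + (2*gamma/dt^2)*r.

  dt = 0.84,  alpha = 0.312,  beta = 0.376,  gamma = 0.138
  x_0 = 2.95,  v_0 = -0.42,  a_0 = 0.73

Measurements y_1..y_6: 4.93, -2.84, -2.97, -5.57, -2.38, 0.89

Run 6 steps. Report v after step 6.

v_post = 1.3015

step 1: x_pred=2.8547  r=2.0753  x^+=3.5022  v^+=1.1221  a^+=1.5417
step 2: x_pred=4.9887  r=-7.8287  x^+=2.5462  v^+=-1.0871  a^+=-1.5205
step 3: x_pred=1.0966  r=-4.0666  x^+=-0.1722  v^+=-4.1846  a^+=-3.1112
step 4: x_pred=-4.7849  r=-0.7851  x^+=-5.0298  v^+=-7.1494  a^+=-3.4183
step 5: x_pred=-12.2413  r=9.8613  x^+=-9.1646  v^+=-5.6067  a^+=0.4390
step 6: x_pred=-13.7193  r=14.6093  x^+=-9.1612  v^+=1.3015  a^+=6.1536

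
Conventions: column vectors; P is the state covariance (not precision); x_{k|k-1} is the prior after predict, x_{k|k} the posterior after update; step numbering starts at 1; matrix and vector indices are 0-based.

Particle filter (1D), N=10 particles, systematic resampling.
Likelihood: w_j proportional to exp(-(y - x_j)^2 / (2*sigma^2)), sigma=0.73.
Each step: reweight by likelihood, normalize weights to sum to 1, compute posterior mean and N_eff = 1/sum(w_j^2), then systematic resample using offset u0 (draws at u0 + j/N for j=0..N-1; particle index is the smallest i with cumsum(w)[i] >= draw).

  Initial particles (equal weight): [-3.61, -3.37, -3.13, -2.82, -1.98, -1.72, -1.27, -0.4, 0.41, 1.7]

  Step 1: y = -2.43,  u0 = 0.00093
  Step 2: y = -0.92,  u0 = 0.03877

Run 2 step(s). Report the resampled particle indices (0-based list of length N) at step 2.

step 1: w=[0.0684, 0.1102, 0.1594, 0.2189, 0.2088, 0.1574, 0.0714, 0.0053, 0.0001, 0.0000]  mean=-2.5116  Neff=6.1097  idx=[0, 1, 2, 2, 3, 3, 4, 4, 5, 5]
step 2: w=[0.0006, 0.0019, 0.0054, 0.0054, 0.0179, 0.0179, 0.1847, 0.1847, 0.2907, 0.2907]  mean=-1.8750  Neff=4.2022  idx=[5, 6, 7, 7, 8, 8, 8, 9, 9, 9]

resampled_idx = [5, 6, 7, 7, 8, 8, 8, 9, 9, 9]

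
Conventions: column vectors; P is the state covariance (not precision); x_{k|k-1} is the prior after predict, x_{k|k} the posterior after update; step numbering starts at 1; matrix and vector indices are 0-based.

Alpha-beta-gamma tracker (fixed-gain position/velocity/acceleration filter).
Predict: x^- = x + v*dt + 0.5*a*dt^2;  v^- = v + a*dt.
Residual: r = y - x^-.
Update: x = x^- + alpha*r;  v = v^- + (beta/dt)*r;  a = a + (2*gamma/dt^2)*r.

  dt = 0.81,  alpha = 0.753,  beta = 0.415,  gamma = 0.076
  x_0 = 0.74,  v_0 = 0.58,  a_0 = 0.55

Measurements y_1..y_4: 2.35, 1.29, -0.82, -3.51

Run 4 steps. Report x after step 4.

x_post = -2.8084

step 1: x_pred=1.3902  r=0.9598  x^+=2.1129  v^+=1.5172  a^+=0.7724
step 2: x_pred=3.5953  r=-2.3053  x^+=1.8594  v^+=0.9617  a^+=0.2383
step 3: x_pred=2.7166  r=-3.5366  x^+=0.0535  v^+=-0.6572  a^+=-0.5810
step 4: x_pred=-0.6694  r=-2.8406  x^+=-2.8084  v^+=-2.5832  a^+=-1.2391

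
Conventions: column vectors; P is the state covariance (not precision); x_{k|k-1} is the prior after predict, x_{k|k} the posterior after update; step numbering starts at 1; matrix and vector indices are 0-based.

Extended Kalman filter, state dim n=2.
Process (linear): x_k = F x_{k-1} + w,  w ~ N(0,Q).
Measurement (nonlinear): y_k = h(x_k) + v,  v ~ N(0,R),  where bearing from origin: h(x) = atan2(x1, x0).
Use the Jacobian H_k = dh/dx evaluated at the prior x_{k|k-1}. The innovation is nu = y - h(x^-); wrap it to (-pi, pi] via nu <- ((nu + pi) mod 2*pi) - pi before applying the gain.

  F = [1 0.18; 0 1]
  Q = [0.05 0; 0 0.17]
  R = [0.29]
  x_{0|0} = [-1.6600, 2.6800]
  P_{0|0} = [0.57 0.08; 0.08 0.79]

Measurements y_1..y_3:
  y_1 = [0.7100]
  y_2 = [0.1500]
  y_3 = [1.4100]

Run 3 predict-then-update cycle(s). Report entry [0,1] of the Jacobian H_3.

H_jac[0,1] = 0.1044

step 1: x^-=[-1.1776, 2.6800]  P^-=[0.6744 0.2222; 0.2222 0.9600]  H_jac=[-0.3128 -0.1374]  S=[0.3932]  K=[-0.6141; -0.5123]  nu=[-1.2748]  x^+=[-0.3948, 3.3330]  P^+=[0.5261 0.0985; 0.0985 0.8568]
step 2: x^-=[0.2052, 3.3330]  P^-=[0.6393 0.2527; 0.2527 1.0268]  H_jac=[-0.2989 0.0184]  S=[0.3447]  K=[-0.5409; -0.1644]  nu=[-1.3593]  x^+=[0.9405, 3.5564]  P^+=[0.5385 0.2221; 0.2221 1.0175]
step 3: x^-=[1.5806, 3.5564]  P^-=[0.7014 0.4052; 0.4052 1.1875]  H_jac=[-0.2348 0.1044]  S=[0.3217]  K=[-0.3804; 0.0894]  nu=[0.2574]  x^+=[1.4827, 3.5795]  P^+=[0.6549 0.4162; 0.4162 1.1849]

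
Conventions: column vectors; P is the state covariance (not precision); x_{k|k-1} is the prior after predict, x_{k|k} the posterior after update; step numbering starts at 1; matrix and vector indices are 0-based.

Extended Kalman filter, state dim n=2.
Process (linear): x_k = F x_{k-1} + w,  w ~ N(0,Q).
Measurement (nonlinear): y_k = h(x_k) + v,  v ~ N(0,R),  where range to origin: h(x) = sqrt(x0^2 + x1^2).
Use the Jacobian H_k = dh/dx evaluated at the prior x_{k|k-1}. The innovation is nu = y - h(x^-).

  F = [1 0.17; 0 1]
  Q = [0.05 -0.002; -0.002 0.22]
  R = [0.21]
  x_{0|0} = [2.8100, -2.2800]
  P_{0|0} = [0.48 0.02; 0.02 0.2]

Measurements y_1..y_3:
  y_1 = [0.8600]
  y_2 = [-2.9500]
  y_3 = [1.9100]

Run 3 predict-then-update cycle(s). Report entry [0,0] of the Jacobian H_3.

H_jac[0,0] = 0.4286

step 1: x^-=[2.4224, -2.2800]  P^-=[0.5426 0.0520; 0.0520 0.4200]  H_jac=[0.7282 -0.6854]  S=[0.6431]  K=[0.5590; -0.3887]  nu=[-2.4666]  x^+=[1.0437, -1.3211]  P^+=[0.3417 0.1917; 0.1917 0.3228]
step 2: x^-=[0.8191, -1.3211]  P^-=[0.4662 0.2446; 0.2446 0.5428]  H_jac=[0.5269 -0.8499]  S=[0.5124]  K=[0.0737; -0.6488]  nu=[-4.5044]  x^+=[0.4873, 1.6012]  P^+=[0.4634 0.2691; 0.2691 0.3271]
step 3: x^-=[0.7595, 1.6012]  P^-=[0.6143 0.3227; 0.3227 0.5471]  H_jac=[0.4286 0.9035]  S=[1.0194]  K=[0.5443; 0.6206]  nu=[0.1378]  x^+=[0.8345, 1.6867]  P^+=[0.3123 -0.0216; -0.0216 0.1545]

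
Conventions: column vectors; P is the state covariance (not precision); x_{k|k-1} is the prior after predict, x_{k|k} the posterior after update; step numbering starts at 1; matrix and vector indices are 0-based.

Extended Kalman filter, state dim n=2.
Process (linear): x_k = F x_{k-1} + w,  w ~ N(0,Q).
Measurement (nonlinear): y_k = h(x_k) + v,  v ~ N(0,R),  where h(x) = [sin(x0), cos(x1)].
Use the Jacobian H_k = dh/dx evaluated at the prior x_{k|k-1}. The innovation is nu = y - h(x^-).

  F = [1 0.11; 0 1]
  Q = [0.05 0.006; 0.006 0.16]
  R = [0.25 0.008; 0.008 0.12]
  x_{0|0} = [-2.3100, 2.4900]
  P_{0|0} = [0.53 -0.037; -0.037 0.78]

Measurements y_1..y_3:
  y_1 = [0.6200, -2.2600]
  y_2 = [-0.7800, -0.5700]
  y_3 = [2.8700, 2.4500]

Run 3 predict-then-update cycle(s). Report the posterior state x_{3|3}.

step 1: x^-=[-2.0361, 2.4900]  P^-=[0.5813 0.0548; 0.0548 0.9400]  H_jac=[-0.4487 0.0000; 0.0000 -0.6065]  S=[0.3670 0.0229; 0.0229 0.4657]  K=[-0.7084 -0.0365; 0.0094 -1.2245]  nu=[1.5137, -1.4649]  x^+=[-3.0548, 4.2981]  P^+=[0.3953 0.0166; 0.0166 0.2422]
step 2: x^-=[-2.5821, 4.2981]  P^-=[0.4519 0.0492; 0.0492 0.4022]  H_jac=[-0.8475 0.0000; 0.0000 0.9154]  S=[0.5746 -0.0302; -0.0302 0.4570]  K=[-0.6637 0.0547; -0.0304 0.8036]  nu=[-0.2492, -0.1674]  x^+=[-2.4258, 4.1711]  P^+=[0.1953 0.0014; 0.0014 0.1051]
step 3: x^-=[-1.9670, 4.1711]  P^-=[0.2468 0.0189; 0.0189 0.2651]  H_jac=[-0.3859 0.0000; 0.0000 0.8570]  S=[0.2868 0.0017; 0.0017 0.3147]  K=[-0.3325 0.0534; -0.0299 0.7221]  nu=[3.7925, 2.9652]  x^+=[-3.0697, 6.1989]  P^+=[0.2143 0.0044; 0.0044 0.1008]

x_post = [-3.0697, 6.1989]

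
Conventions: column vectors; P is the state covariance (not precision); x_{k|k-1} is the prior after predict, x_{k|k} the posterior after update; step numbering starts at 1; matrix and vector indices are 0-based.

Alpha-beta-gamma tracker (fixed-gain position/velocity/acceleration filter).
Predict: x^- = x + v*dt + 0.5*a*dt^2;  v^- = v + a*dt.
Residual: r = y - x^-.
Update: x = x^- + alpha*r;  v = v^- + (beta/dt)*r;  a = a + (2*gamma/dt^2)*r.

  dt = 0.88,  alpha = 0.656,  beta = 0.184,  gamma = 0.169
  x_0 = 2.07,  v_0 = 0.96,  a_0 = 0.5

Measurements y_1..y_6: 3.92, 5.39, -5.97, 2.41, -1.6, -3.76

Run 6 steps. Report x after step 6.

x_post = -5.0628

step 1: x_pred=3.1084  r=0.8116  x^+=3.6408  v^+=1.5697  a^+=0.8542
step 2: x_pred=5.3529  r=0.0371  x^+=5.3772  v^+=2.3292  a^+=0.8704
step 3: x_pred=7.7639  r=-13.7339  x^+=-1.2455  v^+=0.2235  a^+=-5.1240
step 4: x_pred=-3.0328  r=5.4428  x^+=0.5377  v^+=-3.1475  a^+=-2.7484
step 5: x_pred=-3.2963  r=1.6963  x^+=-2.1835  v^+=-5.2114  a^+=-2.0080
step 6: x_pred=-7.5471  r=3.7871  x^+=-5.0628  v^+=-6.1866  a^+=-0.3550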